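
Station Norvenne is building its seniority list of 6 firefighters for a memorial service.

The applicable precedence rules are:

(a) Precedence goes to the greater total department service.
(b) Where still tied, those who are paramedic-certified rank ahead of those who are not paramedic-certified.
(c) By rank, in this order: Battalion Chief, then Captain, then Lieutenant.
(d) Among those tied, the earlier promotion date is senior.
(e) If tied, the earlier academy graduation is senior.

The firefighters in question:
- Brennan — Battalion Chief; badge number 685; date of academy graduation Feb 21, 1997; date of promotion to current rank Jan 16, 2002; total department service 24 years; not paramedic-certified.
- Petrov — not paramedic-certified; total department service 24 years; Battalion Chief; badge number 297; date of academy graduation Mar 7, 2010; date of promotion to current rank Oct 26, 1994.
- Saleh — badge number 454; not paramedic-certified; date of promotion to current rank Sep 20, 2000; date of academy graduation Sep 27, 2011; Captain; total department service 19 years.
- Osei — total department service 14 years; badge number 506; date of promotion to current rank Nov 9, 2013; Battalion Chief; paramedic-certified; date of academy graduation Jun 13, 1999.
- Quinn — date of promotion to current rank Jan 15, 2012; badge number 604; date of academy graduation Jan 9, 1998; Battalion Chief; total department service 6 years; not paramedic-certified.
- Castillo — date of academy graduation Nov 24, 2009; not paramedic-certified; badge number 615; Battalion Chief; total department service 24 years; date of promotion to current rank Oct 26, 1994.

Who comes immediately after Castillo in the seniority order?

By total department service (higher first): Castillo, Petrov and Brennan (each 24 years); then Saleh (19 years); then Osei (14 years); then Quinn (6 years).
Castillo, Petrov and Brennan are each not paramedic-certified, so the next rule applies.
Castillo, Petrov and Brennan are each Battalion Chief, so the next rule applies.
Among Castillo, Petrov and Brennan, by date of promotion to current rank (earlier first): Castillo and Petrov (Oct 26, 1994) before Brennan (Jan 16, 2002).
Among Castillo and Petrov, by date of academy graduation (earlier first): Castillo (Nov 24, 2009) before Petrov (Mar 7, 2010).
Order: Castillo, Petrov, Brennan, Saleh, Osei, Quinn.

Petrov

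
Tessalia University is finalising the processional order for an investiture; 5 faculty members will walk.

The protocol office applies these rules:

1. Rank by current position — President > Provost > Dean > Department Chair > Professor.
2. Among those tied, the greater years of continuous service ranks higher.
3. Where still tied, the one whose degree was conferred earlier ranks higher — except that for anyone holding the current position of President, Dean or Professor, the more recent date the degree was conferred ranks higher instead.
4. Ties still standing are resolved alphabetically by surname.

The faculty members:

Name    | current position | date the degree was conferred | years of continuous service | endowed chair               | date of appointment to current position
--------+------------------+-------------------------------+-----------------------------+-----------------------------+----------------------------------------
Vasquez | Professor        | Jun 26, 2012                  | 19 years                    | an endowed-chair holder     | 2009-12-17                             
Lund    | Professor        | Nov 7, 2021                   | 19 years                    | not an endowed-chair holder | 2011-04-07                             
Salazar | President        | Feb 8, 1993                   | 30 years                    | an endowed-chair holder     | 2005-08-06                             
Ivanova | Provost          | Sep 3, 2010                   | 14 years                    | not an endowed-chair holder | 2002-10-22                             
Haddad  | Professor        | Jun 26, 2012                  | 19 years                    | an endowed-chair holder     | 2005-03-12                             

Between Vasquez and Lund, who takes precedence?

Lund

By current position: Salazar (President); then Ivanova (Provost); then Lund, Haddad and Vasquez (Professor).
Lund, Haddad and Vasquez all have years of continuous service 19 years, so the next rule applies.
Among Lund, Haddad and Vasquez, by date the degree was conferred (later first) (reversed rule for this group): Lund (Nov 7, 2021) before Haddad and Vasquez (Jun 26, 2012).
Among Haddad and Vasquez, alphabetically by surname: Haddad before Vasquez.
So Lund takes precedence.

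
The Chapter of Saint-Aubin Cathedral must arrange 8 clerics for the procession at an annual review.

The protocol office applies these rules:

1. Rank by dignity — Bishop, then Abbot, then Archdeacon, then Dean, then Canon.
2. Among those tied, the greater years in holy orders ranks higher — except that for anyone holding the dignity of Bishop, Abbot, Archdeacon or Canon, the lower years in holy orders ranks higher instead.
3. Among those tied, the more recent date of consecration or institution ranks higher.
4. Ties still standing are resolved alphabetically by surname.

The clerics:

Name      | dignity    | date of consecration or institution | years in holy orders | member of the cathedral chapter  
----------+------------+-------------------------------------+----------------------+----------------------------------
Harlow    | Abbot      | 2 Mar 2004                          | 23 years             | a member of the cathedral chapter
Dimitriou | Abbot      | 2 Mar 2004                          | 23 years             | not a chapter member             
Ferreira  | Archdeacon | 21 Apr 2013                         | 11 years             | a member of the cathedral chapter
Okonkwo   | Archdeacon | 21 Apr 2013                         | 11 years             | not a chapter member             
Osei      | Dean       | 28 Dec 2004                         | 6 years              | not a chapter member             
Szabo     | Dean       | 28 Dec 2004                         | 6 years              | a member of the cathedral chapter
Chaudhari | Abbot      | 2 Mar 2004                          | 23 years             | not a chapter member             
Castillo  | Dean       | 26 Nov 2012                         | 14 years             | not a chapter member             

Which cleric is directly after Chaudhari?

By dignity: Chaudhari, Dimitriou and Harlow (Abbot); then Ferreira and Okonkwo (Archdeacon); then Castillo, Osei and Szabo (Dean).
Chaudhari, Dimitriou and Harlow all have years in holy orders 23 years, so the next rule applies.
Chaudhari, Dimitriou and Harlow all have date of consecration or institution 2 Mar 2004, so the next rule applies.
Among Chaudhari, Dimitriou and Harlow, alphabetically by surname: Chaudhari before Dimitriou before Harlow.
Ferreira and Okonkwo both have years in holy orders 11 years, so the next rule applies.
Ferreira and Okonkwo both have date of consecration or institution 21 Apr 2013, so the next rule applies.
Among Ferreira and Okonkwo, alphabetically by surname: Ferreira before Okonkwo.
Among Castillo, Osei and Szabo, by years in holy orders (higher first): Castillo (14 years) before Osei and Szabo (6 years).
Osei and Szabo both have date of consecration or institution 28 Dec 2004, so the next rule applies.
Among Osei and Szabo, alphabetically by surname: Osei before Szabo.
Order: Chaudhari, Dimitriou, Harlow, Ferreira, Okonkwo, Castillo, Osei, Szabo.

Dimitriou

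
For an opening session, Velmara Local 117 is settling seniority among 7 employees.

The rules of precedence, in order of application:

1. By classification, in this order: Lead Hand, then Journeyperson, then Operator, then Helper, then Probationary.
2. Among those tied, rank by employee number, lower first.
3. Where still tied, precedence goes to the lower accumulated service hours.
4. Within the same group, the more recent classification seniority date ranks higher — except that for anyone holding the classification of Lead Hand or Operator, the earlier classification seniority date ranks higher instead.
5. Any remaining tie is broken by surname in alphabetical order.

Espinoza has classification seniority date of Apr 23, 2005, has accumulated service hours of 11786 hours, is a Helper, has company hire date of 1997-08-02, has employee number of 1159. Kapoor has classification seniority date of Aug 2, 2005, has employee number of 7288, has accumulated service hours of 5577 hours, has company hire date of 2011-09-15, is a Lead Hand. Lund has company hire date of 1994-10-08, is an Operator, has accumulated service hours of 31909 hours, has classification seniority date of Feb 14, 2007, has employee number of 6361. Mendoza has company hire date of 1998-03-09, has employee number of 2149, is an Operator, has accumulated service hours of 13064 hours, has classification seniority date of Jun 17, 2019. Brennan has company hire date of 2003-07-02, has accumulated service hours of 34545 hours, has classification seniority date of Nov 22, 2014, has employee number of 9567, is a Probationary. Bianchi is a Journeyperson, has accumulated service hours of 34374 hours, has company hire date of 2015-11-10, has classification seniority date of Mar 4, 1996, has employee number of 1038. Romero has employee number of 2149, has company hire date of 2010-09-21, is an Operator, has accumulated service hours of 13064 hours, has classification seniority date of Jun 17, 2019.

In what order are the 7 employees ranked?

By classification: Kapoor (Lead Hand); then Bianchi (Journeyperson); then Mendoza, Romero and Lund (Operator); then Espinoza (Helper); then Brennan (Probationary).
Among Mendoza, Romero and Lund, by employee number (lower first): Mendoza and Romero (2149) before Lund (6361).
Mendoza and Romero both have accumulated service hours 13064 hours, so the next rule applies.
Mendoza and Romero both have classification seniority date Jun 17, 2019, so the next rule applies.
Among Mendoza and Romero, alphabetically by surname: Mendoza before Romero.
Full order: Kapoor, Bianchi, Mendoza, Romero, Lund, Espinoza, Brennan.

Kapoor, Bianchi, Mendoza, Romero, Lund, Espinoza, Brennan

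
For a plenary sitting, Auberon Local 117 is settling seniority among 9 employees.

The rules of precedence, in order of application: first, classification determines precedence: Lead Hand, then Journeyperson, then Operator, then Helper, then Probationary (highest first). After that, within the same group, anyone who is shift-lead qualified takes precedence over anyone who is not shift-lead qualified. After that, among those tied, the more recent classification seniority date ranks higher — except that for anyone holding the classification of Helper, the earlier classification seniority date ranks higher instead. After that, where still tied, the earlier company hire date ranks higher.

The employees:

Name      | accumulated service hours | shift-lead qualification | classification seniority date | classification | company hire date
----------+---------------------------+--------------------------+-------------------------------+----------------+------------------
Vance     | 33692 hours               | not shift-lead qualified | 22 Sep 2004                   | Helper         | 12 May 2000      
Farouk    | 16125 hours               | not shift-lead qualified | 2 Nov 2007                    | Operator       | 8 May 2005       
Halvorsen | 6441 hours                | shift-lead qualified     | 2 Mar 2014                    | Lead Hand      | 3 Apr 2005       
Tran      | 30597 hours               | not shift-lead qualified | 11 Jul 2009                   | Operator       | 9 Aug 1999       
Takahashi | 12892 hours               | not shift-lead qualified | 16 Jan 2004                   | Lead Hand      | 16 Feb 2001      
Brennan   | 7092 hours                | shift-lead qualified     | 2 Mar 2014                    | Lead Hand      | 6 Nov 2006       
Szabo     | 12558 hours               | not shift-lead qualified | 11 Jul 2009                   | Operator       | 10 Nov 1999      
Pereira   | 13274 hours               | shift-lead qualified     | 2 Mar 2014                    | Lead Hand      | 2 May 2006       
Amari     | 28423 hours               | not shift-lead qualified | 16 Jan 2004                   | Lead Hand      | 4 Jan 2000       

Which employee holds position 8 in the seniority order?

By classification: Halvorsen, Pereira, Brennan, Amari and Takahashi (Lead Hand); then Tran, Szabo and Farouk (Operator); then Vance (Helper).
Among Halvorsen, Pereira, Brennan, Amari and Takahashi, shift-lead qualified before not shift-lead qualified: Halvorsen, Pereira and Brennan (shift-lead qualified) before Amari and Takahashi (not shift-lead qualified).
Halvorsen, Pereira and Brennan all have classification seniority date 2 Mar 2014, so the next rule applies.
Among Halvorsen, Pereira and Brennan, by company hire date (earlier first): Halvorsen (3 Apr 2005) before Pereira (2 May 2006) before Brennan (6 Nov 2006).
Amari and Takahashi both have classification seniority date 16 Jan 2004, so the next rule applies.
Among Amari and Takahashi, by company hire date (earlier first): Amari (4 Jan 2000) before Takahashi (16 Feb 2001).
Tran, Szabo and Farouk are each not shift-lead qualified, so the next rule applies.
Among Tran, Szabo and Farouk, by classification seniority date (later first): Tran and Szabo (11 Jul 2009) before Farouk (2 Nov 2007).
Among Tran and Szabo, by company hire date (earlier first): Tran (9 Aug 1999) before Szabo (10 Nov 1999).
Order: Halvorsen, Pereira, Brennan, Amari, Takahashi, Tran, Szabo, Farouk, Vance.

Farouk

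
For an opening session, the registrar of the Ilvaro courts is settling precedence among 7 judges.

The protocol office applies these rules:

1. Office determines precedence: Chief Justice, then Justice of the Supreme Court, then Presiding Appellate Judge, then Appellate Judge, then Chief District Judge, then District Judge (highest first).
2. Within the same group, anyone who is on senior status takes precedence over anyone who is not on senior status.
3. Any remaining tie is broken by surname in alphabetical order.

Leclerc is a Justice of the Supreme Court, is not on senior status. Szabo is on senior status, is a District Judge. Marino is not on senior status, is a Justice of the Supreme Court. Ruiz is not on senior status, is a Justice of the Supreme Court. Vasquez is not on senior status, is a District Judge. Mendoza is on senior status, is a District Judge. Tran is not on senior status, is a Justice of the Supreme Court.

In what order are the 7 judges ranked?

Leclerc, Marino, Ruiz, Tran, Mendoza, Szabo, Vasquez

By office: Leclerc, Marino, Ruiz and Tran (Justice of the Supreme Court); then Mendoza, Szabo and Vasquez (District Judge).
Leclerc, Marino, Ruiz and Tran are each not on senior status, so the next rule applies.
Among Leclerc, Marino, Ruiz and Tran, alphabetically by surname: Leclerc before Marino before Ruiz before Tran.
Among Mendoza, Szabo and Vasquez, on senior status before not on senior status: Mendoza and Szabo (on senior status) before Vasquez (not on senior status).
Among Mendoza and Szabo, alphabetically by surname: Mendoza before Szabo.
Full order: Leclerc, Marino, Ruiz, Tran, Mendoza, Szabo, Vasquez.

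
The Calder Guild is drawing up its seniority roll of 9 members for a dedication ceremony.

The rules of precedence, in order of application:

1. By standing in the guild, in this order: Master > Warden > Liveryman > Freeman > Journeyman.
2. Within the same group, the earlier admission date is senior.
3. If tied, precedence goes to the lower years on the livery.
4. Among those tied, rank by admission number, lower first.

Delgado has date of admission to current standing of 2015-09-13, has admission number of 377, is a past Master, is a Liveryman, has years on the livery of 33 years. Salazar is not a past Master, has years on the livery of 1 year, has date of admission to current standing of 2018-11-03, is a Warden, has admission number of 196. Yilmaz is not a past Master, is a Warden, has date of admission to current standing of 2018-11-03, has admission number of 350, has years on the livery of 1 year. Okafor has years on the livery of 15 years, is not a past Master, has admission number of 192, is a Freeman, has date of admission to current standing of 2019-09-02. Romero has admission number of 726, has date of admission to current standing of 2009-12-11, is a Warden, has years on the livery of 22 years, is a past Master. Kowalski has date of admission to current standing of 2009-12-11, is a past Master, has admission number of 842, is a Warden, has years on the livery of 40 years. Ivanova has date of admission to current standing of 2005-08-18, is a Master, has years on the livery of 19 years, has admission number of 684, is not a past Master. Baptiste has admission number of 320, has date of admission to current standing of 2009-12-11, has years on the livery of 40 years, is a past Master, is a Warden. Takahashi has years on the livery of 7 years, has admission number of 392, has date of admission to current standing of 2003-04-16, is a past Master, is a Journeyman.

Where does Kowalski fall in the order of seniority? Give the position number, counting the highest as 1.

By standing in the guild: Ivanova (Master); then Romero, Baptiste, Kowalski, Salazar and Yilmaz (Warden); then Delgado (Liveryman); then Okafor (Freeman); then Takahashi (Journeyman).
Among Romero, Baptiste, Kowalski, Salazar and Yilmaz, by date of admission to current standing (earlier first): Romero, Baptiste and Kowalski (2009-12-11) before Salazar and Yilmaz (2018-11-03).
Among Romero, Baptiste and Kowalski, by years on the livery (lower first): Romero (22 years) before Baptiste and Kowalski (40 years).
Among Baptiste and Kowalski, by admission number (lower first): Baptiste (320) before Kowalski (842).
Salazar and Yilmaz both have years on the livery 1 year, so the next rule applies.
Among Salazar and Yilmaz, by admission number (lower first): Salazar (196) before Yilmaz (350).
Order: Ivanova, Romero, Baptiste, Kowalski, Salazar, Yilmaz, Delgado, Okafor, Takahashi. So position 4.

4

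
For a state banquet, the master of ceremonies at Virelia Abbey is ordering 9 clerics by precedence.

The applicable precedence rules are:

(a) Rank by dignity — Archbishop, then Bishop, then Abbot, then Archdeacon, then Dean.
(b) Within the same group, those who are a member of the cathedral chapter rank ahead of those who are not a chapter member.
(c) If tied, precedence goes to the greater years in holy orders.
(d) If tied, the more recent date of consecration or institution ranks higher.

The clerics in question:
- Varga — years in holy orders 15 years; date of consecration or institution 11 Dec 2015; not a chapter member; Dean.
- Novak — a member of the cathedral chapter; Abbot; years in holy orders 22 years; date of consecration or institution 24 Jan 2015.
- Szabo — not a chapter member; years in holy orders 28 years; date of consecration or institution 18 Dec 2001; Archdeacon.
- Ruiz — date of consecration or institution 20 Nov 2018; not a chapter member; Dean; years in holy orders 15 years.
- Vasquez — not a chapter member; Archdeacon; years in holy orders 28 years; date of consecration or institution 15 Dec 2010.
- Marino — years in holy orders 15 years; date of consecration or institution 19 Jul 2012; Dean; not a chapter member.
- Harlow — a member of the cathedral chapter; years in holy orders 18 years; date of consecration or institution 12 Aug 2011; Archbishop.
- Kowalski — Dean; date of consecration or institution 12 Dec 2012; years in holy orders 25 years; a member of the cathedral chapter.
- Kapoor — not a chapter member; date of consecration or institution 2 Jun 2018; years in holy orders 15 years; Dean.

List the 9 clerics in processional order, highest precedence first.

By dignity: Harlow (Archbishop); then Novak (Abbot); then Vasquez and Szabo (Archdeacon); then Kowalski, Ruiz, Kapoor, Varga and Marino (Dean).
Vasquez and Szabo are each not a chapter member, so the next rule applies.
Vasquez and Szabo both have years in holy orders 28 years, so the next rule applies.
Among Vasquez and Szabo, by date of consecration or institution (later first): Vasquez (15 Dec 2010) before Szabo (18 Dec 2001).
Among Kowalski, Ruiz, Kapoor, Varga and Marino, a member of the cathedral chapter before not a chapter member: Kowalski (a member of the cathedral chapter) before Ruiz, Kapoor, Varga and Marino (not a chapter member).
Ruiz, Kapoor, Varga and Marino all have years in holy orders 15 years, so the next rule applies.
Among Ruiz, Kapoor, Varga and Marino, by date of consecration or institution (later first): Ruiz (20 Nov 2018) before Kapoor (2 Jun 2018) before Varga (11 Dec 2015) before Marino (19 Jul 2012).
Full order: Harlow, Novak, Vasquez, Szabo, Kowalski, Ruiz, Kapoor, Varga, Marino.

Harlow, Novak, Vasquez, Szabo, Kowalski, Ruiz, Kapoor, Varga, Marino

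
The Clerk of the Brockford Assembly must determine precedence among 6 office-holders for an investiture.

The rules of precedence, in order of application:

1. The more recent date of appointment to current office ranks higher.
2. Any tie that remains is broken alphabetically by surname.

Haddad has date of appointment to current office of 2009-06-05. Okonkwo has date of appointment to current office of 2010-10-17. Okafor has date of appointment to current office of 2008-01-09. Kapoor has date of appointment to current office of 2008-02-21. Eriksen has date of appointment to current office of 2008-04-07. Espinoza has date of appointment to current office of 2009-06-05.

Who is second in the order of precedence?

By date of appointment to current office (later first): Okonkwo (2010-10-17); then Espinoza and Haddad (both 2009-06-05); then Eriksen (2008-04-07); then Kapoor (2008-02-21); then Okafor (2008-01-09).
Among Espinoza and Haddad, alphabetically by surname: Espinoza before Haddad.
Order: Okonkwo, Espinoza, Haddad, Eriksen, Kapoor, Okafor.

Espinoza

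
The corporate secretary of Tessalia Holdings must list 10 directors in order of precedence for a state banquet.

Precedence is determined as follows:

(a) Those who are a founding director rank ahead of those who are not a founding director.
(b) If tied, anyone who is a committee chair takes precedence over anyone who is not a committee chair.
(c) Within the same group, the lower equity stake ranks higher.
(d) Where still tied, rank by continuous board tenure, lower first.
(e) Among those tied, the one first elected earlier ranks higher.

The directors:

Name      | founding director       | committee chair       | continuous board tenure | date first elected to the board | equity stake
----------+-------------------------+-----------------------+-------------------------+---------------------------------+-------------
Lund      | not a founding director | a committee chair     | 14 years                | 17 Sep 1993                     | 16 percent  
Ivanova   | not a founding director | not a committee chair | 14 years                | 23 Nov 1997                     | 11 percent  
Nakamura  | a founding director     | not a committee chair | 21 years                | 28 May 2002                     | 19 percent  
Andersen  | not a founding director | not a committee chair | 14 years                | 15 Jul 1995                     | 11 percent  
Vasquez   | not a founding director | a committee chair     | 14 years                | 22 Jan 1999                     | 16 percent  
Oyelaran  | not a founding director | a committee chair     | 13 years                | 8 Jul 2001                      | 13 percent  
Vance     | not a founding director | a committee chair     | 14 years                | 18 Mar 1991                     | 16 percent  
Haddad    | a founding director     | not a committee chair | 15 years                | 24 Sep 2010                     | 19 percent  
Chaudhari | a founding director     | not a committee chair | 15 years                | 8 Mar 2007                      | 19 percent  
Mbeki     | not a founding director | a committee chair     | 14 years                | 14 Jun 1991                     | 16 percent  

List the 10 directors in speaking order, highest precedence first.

Chaudhari, Haddad, Nakamura, Oyelaran, Vance, Mbeki, Lund, Vasquez, Andersen, Ivanova

By the first rule: Chaudhari, Haddad and Nakamura (each a founding director); then Oyelaran, Vance, Mbeki, Lund, Vasquez, Andersen and Ivanova (each not a founding director).
Chaudhari, Haddad and Nakamura are each not a committee chair, so the next rule applies.
Chaudhari, Haddad and Nakamura all have equity stake 19 percent, so the next rule applies.
Among Chaudhari, Haddad and Nakamura, by continuous board tenure (lower first): Chaudhari and Haddad (15 years) before Nakamura (21 years).
Among Chaudhari and Haddad, by date first elected to the board (earlier first): Chaudhari (8 Mar 2007) before Haddad (24 Sep 2010).
Among Oyelaran, Vance, Mbeki, Lund, Vasquez, Andersen and Ivanova, a committee chair before not a committee chair: Oyelaran, Vance, Mbeki, Lund and Vasquez (a committee chair) before Andersen and Ivanova (not a committee chair).
Among Oyelaran, Vance, Mbeki, Lund and Vasquez, by equity stake (lower first): Oyelaran (13 percent) before Vance, Mbeki, Lund and Vasquez (16 percent).
Vance, Mbeki, Lund and Vasquez all have continuous board tenure 14 years, so the next rule applies.
Among Vance, Mbeki, Lund and Vasquez, by date first elected to the board (earlier first): Vance (18 Mar 1991) before Mbeki (14 Jun 1991) before Lund (17 Sep 1993) before Vasquez (22 Jan 1999).
Andersen and Ivanova both have equity stake 11 percent, so the next rule applies.
Andersen and Ivanova both have continuous board tenure 14 years, so the next rule applies.
Among Andersen and Ivanova, by date first elected to the board (earlier first): Andersen (15 Jul 1995) before Ivanova (23 Nov 1997).
Full order: Chaudhari, Haddad, Nakamura, Oyelaran, Vance, Mbeki, Lund, Vasquez, Andersen, Ivanova.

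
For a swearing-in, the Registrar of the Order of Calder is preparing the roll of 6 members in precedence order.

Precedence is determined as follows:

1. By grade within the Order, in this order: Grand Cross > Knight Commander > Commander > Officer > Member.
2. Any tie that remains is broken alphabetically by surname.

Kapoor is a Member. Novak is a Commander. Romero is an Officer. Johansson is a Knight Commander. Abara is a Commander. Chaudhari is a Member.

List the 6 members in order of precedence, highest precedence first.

Johansson, Abara, Novak, Romero, Chaudhari, Kapoor

By grade within the Order: Johansson (Knight Commander); then Abara and Novak (Commander); then Romero (Officer); then Chaudhari and Kapoor (Member).
Among Abara and Novak, alphabetically by surname: Abara before Novak.
Among Chaudhari and Kapoor, alphabetically by surname: Chaudhari before Kapoor.
Full order: Johansson, Abara, Novak, Romero, Chaudhari, Kapoor.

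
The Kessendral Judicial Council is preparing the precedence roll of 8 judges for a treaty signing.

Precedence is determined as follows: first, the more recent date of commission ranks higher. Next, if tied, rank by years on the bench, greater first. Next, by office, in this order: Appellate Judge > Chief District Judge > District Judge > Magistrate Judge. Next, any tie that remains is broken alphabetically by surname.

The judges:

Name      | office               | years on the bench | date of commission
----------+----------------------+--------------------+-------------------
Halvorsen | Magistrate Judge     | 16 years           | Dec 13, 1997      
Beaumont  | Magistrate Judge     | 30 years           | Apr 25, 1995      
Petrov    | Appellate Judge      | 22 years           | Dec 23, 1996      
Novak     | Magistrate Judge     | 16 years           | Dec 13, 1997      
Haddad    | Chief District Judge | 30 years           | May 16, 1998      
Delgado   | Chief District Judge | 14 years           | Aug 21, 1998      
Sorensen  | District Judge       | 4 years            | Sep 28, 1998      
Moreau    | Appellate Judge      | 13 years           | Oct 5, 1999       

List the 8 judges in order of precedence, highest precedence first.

By date of commission (later first): Moreau (Oct 5, 1999); then Sorensen (Sep 28, 1998); then Delgado (Aug 21, 1998); then Haddad (May 16, 1998); then Halvorsen and Novak (both Dec 13, 1997); then Petrov (Dec 23, 1996); then Beaumont (Apr 25, 1995).
Halvorsen and Novak both have years on the bench 16 years, so the next rule applies.
Halvorsen and Novak are each Magistrate Judge, so the next rule applies.
Among Halvorsen and Novak, alphabetically by surname: Halvorsen before Novak.
Full order: Moreau, Sorensen, Delgado, Haddad, Halvorsen, Novak, Petrov, Beaumont.

Moreau, Sorensen, Delgado, Haddad, Halvorsen, Novak, Petrov, Beaumont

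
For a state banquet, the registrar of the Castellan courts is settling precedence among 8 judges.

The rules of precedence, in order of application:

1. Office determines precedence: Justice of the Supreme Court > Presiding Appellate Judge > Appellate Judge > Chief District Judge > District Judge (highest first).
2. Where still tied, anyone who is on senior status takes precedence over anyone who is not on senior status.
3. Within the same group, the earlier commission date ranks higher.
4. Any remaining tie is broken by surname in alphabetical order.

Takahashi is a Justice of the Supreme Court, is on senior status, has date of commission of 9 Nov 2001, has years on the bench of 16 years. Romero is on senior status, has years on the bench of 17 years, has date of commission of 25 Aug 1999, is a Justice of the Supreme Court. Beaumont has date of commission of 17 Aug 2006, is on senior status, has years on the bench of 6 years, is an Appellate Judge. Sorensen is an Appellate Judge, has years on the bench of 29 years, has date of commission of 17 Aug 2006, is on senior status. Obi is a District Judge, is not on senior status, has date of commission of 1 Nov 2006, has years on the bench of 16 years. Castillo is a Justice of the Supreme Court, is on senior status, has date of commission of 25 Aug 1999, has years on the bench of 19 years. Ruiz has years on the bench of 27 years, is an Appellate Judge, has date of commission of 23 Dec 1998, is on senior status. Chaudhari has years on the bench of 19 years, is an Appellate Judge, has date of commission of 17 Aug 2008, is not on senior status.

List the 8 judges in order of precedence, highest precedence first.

By office: Castillo, Romero and Takahashi (Justice of the Supreme Court); then Ruiz, Beaumont, Sorensen and Chaudhari (Appellate Judge); then Obi (District Judge).
Castillo, Romero and Takahashi are each on senior status, so the next rule applies.
Among Castillo, Romero and Takahashi, by date of commission (earlier first): Castillo and Romero (25 Aug 1999) before Takahashi (9 Nov 2001).
Among Castillo and Romero, alphabetically by surname: Castillo before Romero.
Among Ruiz, Beaumont, Sorensen and Chaudhari, on senior status before not on senior status: Ruiz, Beaumont and Sorensen (on senior status) before Chaudhari (not on senior status).
Among Ruiz, Beaumont and Sorensen, by date of commission (earlier first): Ruiz (23 Dec 1998) before Beaumont and Sorensen (17 Aug 2006).
Among Beaumont and Sorensen, alphabetically by surname: Beaumont before Sorensen.
Full order: Castillo, Romero, Takahashi, Ruiz, Beaumont, Sorensen, Chaudhari, Obi.

Castillo, Romero, Takahashi, Ruiz, Beaumont, Sorensen, Chaudhari, Obi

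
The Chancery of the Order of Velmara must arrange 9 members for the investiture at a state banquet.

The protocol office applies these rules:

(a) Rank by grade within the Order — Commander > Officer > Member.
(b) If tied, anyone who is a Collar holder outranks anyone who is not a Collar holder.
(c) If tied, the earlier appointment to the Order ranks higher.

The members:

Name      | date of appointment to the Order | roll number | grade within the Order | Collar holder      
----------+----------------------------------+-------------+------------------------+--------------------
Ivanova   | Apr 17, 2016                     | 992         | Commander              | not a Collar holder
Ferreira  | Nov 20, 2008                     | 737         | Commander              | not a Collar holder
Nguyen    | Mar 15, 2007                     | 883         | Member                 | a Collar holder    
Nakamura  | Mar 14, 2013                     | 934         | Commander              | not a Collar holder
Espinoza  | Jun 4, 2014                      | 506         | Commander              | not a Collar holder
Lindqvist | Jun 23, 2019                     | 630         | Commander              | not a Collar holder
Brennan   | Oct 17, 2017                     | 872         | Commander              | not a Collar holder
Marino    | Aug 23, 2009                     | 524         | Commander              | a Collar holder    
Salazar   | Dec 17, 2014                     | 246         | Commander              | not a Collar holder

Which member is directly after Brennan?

Lindqvist

By grade within the Order: Marino, Ferreira, Nakamura, Espinoza, Salazar, Ivanova, Brennan and Lindqvist (Commander); then Nguyen (Member).
Among Marino, Ferreira, Nakamura, Espinoza, Salazar, Ivanova, Brennan and Lindqvist, a Collar holder before not a Collar holder: Marino (a Collar holder) before Ferreira, Nakamura, Espinoza, Salazar, Ivanova, Brennan and Lindqvist (not a Collar holder).
Among Ferreira, Nakamura, Espinoza, Salazar, Ivanova, Brennan and Lindqvist, by date of appointment to the Order (earlier first): Ferreira (Nov 20, 2008) before Nakamura (Mar 14, 2013) before Espinoza (Jun 4, 2014) before Salazar (Dec 17, 2014) before Ivanova (Apr 17, 2016) before Brennan (Oct 17, 2017) before Lindqvist (Jun 23, 2019).
Order: Marino, Ferreira, Nakamura, Espinoza, Salazar, Ivanova, Brennan, Lindqvist, Nguyen.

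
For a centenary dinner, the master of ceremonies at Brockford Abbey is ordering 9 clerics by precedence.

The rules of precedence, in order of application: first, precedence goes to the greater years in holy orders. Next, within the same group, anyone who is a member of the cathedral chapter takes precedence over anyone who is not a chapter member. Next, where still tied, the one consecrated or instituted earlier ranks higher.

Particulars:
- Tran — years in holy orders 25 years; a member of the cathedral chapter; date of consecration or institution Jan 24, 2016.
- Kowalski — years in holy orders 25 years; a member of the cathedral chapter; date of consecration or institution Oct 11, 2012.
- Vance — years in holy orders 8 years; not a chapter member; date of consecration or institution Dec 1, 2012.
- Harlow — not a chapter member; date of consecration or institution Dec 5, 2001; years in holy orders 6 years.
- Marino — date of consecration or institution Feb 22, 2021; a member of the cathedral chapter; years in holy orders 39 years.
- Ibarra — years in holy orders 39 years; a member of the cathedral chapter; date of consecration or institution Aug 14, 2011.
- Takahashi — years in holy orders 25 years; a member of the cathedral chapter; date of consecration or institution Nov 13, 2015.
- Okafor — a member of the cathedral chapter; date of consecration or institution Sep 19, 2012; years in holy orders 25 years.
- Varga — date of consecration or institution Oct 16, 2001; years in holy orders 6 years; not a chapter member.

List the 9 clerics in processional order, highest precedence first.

Ibarra, Marino, Okafor, Kowalski, Takahashi, Tran, Vance, Varga, Harlow

By years in holy orders (higher first): Ibarra and Marino (both 39 years); then Okafor, Kowalski, Takahashi and Tran (each 25 years); then Vance (8 years); then Varga and Harlow (both 6 years).
Ibarra and Marino are each a member of the cathedral chapter, so the next rule applies.
Among Ibarra and Marino, by date of consecration or institution (earlier first): Ibarra (Aug 14, 2011) before Marino (Feb 22, 2021).
Okafor, Kowalski, Takahashi and Tran are each a member of the cathedral chapter, so the next rule applies.
Among Okafor, Kowalski, Takahashi and Tran, by date of consecration or institution (earlier first): Okafor (Sep 19, 2012) before Kowalski (Oct 11, 2012) before Takahashi (Nov 13, 2015) before Tran (Jan 24, 2016).
Varga and Harlow are each not a chapter member, so the next rule applies.
Among Varga and Harlow, by date of consecration or institution (earlier first): Varga (Oct 16, 2001) before Harlow (Dec 5, 2001).
Full order: Ibarra, Marino, Okafor, Kowalski, Takahashi, Tran, Vance, Varga, Harlow.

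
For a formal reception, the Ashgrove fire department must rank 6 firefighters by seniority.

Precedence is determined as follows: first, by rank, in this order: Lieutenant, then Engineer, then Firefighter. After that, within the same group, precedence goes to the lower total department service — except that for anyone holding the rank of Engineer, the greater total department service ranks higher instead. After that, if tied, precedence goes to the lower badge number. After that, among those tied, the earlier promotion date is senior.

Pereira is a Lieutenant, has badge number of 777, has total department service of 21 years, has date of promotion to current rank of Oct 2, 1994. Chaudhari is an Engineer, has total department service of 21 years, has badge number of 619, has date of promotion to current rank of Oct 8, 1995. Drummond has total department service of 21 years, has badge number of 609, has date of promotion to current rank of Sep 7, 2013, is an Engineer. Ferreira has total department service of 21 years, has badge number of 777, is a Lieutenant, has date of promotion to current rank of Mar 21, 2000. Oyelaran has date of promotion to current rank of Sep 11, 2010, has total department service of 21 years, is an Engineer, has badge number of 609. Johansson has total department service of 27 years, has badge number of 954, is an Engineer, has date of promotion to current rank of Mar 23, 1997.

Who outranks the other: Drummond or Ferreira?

By rank: Pereira and Ferreira (Lieutenant); then Johansson, Oyelaran, Drummond and Chaudhari (Engineer).
Pereira and Ferreira both have total department service 21 years, so the next rule applies.
Pereira and Ferreira both have badge number 777, so the next rule applies.
Among Pereira and Ferreira, by date of promotion to current rank (earlier first): Pereira (Oct 2, 1994) before Ferreira (Mar 21, 2000).
Among Johansson, Oyelaran, Drummond and Chaudhari, by total department service (higher first) (reversed rule for this group): Johansson (27 years) before Oyelaran, Drummond and Chaudhari (21 years).
Among Oyelaran, Drummond and Chaudhari, by badge number (lower first): Oyelaran and Drummond (609) before Chaudhari (619).
Among Oyelaran and Drummond, by date of promotion to current rank (earlier first): Oyelaran (Sep 11, 2010) before Drummond (Sep 7, 2013).
So Ferreira takes precedence.

Ferreira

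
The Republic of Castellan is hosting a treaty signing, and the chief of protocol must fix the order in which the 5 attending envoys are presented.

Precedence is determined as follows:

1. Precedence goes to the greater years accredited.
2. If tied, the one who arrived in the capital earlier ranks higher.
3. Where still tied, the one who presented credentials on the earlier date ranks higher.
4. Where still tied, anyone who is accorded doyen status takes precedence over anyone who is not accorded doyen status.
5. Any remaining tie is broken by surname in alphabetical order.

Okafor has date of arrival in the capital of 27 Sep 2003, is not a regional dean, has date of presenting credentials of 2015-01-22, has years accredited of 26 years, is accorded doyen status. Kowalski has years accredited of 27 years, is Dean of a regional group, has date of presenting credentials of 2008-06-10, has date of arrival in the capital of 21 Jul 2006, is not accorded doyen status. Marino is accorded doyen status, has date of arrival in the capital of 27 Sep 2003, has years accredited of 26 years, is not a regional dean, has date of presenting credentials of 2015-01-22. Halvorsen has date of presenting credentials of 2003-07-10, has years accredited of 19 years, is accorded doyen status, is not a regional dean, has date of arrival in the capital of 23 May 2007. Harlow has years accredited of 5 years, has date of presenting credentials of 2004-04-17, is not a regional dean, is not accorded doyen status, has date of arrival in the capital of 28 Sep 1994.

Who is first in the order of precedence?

Kowalski

By years accredited (higher first): Kowalski (27 years); then Marino and Okafor (both 26 years); then Halvorsen (19 years); then Harlow (5 years).
Marino and Okafor both have date of arrival in the capital 27 Sep 2003, so the next rule applies.
Marino and Okafor both have date of presenting credentials 2015-01-22, so the next rule applies.
Marino and Okafor are each accorded doyen status, so the next rule applies.
Among Marino and Okafor, alphabetically by surname: Marino before Okafor.
Order: Kowalski, Marino, Okafor, Halvorsen, Harlow.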